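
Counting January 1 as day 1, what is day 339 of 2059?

January has 31 days (339 − 31 = 308 remain).
February has 28 days (308 − 28 = 280 remain).
March has 31 days (280 − 31 = 249 remain).
April has 30 days (249 − 30 = 219 remain).
May has 31 days (219 − 31 = 188 remain).
June has 30 days (188 − 30 = 158 remain).
July has 31 days (158 − 31 = 127 remain).
August has 31 days (127 − 31 = 96 remain).
September has 30 days (96 − 30 = 66 remain).
October has 31 days (66 − 31 = 35 remain).
November has 30 days (35 − 30 = 5 remain).
5 into December → December 5.

December 5, 2059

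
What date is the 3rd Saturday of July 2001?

July 2001 begins on a Sunday, so the first Saturday is July 7 (6 days later).
The 3rd Saturday is 2 weeks later: 7 + 14 = 21.

2001-07-21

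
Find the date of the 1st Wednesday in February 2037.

4 February 2037

February 2037 begins on a Sunday, so the first Wednesday is February 4 (3 days later).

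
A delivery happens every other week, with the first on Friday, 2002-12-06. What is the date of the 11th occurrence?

2003-04-25

The 11th occurrence is 10 intervals after the first: 10 × 14 = 140 days after 2002-12-06.
December has 31 days — 25 days to the end of December leaves 115.
January has 31 days (84 left).
February has 28 days (56 left).
March has 31 days (25 left).
25 days into April → 2003-04-25.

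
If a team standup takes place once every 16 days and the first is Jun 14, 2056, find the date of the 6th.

The 6th occurrence is 5 intervals after the first: 5 × 16 = 80 days after Jun 14, 2056.
Jun has 30 days — 16 days to the end of Jun leaves 64.
Jul has 31 days (33 left).
Aug has 31 days (2 left).
2 days into Sep → Sep 2, 2056.

Sep 2, 2056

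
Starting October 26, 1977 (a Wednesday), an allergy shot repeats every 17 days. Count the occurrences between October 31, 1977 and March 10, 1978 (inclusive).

7

Occurrences land 17·i days after October 26, 1977 for i = 0, 1, 2, …
October 31, 1977 is 5 days after the start; 5 ÷ 17 = 0 remainder 5; since the remainder is 5, round up to i = 1. First occurrence in the window: #2 on November 12, 1977 (1×17 = 17 days in).
March 10, 1978 is 135 days after the start; 135 ÷ 17 = 7 remainder 16. Last occurrence in the window: #8 on February 22, 1978.
Occurrences #2 through #8: 7 in total.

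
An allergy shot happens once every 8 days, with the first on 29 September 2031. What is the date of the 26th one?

The 26th occurrence is 25 intervals after the first: 25 × 8 = 200 days after 29 September 2031.
September has 30 days — 1 day to the end of September leaves 199.
October has 31 days (168 left).
November has 30 days (138 left).
December has 31 days (107 left).
January has 31 days (76 left).
February has 29 days (47 left).
March has 31 days (16 left).
16 days into April → 16 April 2032.

16 April 2032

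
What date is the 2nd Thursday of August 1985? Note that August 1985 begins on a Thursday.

1985-08-08

August 1985 begins on a Thursday, so the first Thursday is August 1.
The 2nd Thursday is 1 weeks later: 1 + 7 = 8.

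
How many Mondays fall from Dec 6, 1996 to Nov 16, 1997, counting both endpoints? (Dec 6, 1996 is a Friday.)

Dec 6, 1996 is a Friday; the first Monday on or after it is Dec 9, 1996 (3 days later).
From Dec 9, 1996 to Nov 16, 1997: 22 + 320 = 342 days (rest of 1996, to Nov 16, 1997 in 1997).
342 ÷ 7 = 48 full weeks with remainder 6, so 48 more Mondays after the first → 49.

49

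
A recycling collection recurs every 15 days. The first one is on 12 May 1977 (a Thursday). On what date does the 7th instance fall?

10 August 1977

The 7th occurrence is 6 intervals after the first: 6 × 15 = 90 days after 12 May 1977.
May has 31 days — 19 days to the end of May leaves 71.
June has 30 days (41 left).
July has 31 days (10 left).
10 days into August → 10 August 1977.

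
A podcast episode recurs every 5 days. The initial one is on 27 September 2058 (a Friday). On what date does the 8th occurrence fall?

The 8th occurrence is 7 intervals after the first: 7 × 5 = 35 days after 27 September 2058.
September has 30 days — 3 days to the end of September leaves 32.
October has 31 days (1 left).
1 day into November → 1 November 2058.

1 November 2058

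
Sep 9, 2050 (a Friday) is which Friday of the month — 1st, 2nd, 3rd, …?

Day 9 falls in week ⌈9/7⌉ of the month.
Days 1–7 hold the 1st Friday, 8–14 the 2nd, 15–21 the 3rd, 22–28 the 4th, 29–31 the 5th.
9 is in the range for the 2nd.

2nd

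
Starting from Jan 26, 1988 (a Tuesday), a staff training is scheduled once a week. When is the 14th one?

Apr 26, 1988

The 14th occurrence is 13 intervals after the first: 13 × 7 = 91 days after Jan 26, 1988.
Jan has 31 days — 5 days to the end of Jan leaves 86.
Feb has 29 days (57 left).
Mar has 31 days (26 left).
26 days into Apr → Apr 26, 1988.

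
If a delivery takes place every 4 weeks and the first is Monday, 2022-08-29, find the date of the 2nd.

2022-09-26

The 2nd occurrence is 1 interval after the first: 1 × 28 = 28 days after 2022-08-29.
August has 31 days — 2 days to the end of August leaves 26.
26 days into September → 2022-09-26.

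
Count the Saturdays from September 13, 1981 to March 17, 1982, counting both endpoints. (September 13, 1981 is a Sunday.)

26

September 13, 1981 is a Sunday; the first Saturday on or after it is September 19, 1981 (6 days later).
From September 19, 1981 to March 17, 1982: 11 + 31 + 30 + 31 + 31 + 28 + 17 = 179 days (rest of September, October, November, December, January, February, March).
179 ÷ 7 = 25 full weeks with remainder 4, so 25 more Saturdays after the first → 26.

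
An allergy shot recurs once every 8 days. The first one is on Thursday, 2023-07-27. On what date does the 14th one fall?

2023-11-08

The 14th occurrence is 13 intervals after the first: 13 × 8 = 104 days after 2023-07-27.
July has 31 days — 4 days to the end of July leaves 100.
August has 31 days (69 left).
September has 30 days (39 left).
October has 31 days (8 left).
8 days into November → 2023-11-08.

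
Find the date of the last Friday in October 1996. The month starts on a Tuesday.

October 1996 begins on a Tuesday, so the first Friday is October 4 (3 days later).
October 1996 has 31 days. Adding weeks: 4, 11, 18, 25 — the last one ≤ 31 is the 25th.

25 October 1996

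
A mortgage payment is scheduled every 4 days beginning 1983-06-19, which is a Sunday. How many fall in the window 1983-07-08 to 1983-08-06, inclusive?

Occurrences land 4·i days after 1983-06-19 for i = 0, 1, 2, …
1983-07-08 is 19 days after the start; 19 ÷ 4 = 4 remainder 3; since the remainder is 3, round up to i = 5. First occurrence in the window: #6 on 1983-07-09 (5×4 = 20 days in).
1983-08-06 is 48 days after the start; 48 ÷ 4 = 12 remainder 0. Last occurrence in the window: #13 on 1983-08-06.
Occurrences #6 through #13: 8 in total.

8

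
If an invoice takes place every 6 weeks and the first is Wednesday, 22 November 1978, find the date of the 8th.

The 8th occurrence is 7 intervals after the first: 7 × 42 = 294 days after 22 November 1978.
November has 30 days — 8 days to the end of November leaves 286.
December has 31 days (255 left).
January has 31 days (224 left).
February has 28 days (196 left).
March has 31 days (165 left).
April has 30 days (135 left).
May has 31 days (104 left).
June has 30 days (74 left).
July has 31 days (43 left).
August has 31 days (12 left).
12 days into September → 12 September 1979.

12 September 1979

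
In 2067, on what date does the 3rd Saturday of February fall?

February 2067 begins on a Tuesday, so the first Saturday is February 5 (4 days later).
The 3rd Saturday is 2 weeks later: 5 + 14 = 19.

2067-02-19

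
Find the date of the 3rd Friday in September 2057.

The first Friday of September 2057 is September 7.
The 3rd Friday is 2 weeks later: 7 + 14 = 21.

September 21, 2057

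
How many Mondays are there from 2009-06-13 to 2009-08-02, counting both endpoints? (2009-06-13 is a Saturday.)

2009-06-13 is a Saturday; the first Monday on or after it is 2009-06-15 (2 days later).
From 2009-06-15 to 2009-08-02: 15 + 31 + 2 = 48 days (rest of June, July, August).
48 ÷ 7 = 6 full weeks with remainder 6, so 6 more Mondays after the first → 7.

7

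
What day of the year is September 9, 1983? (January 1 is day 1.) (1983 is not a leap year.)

252

Days in months before September: 31 + 28 + 31 + 30 + 31 + 30 + 31 + 31 = 243.
Plus 9 days into September → day 252.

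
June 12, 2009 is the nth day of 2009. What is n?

163

Days in months before June: 31 + 28 + 31 + 30 + 31 = 151.
Plus 12 days into June → day 163.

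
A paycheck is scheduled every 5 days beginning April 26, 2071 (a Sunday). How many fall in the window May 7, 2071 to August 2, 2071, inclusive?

17

Occurrences land 5·i days after April 26, 2071 for i = 0, 1, 2, …
May 7, 2071 is 11 days after the start; 11 ÷ 5 = 2 remainder 1; since the remainder is 1, round up to i = 3. First occurrence in the window: #4 on May 11, 2071 (3×5 = 15 days in).
August 2, 2071 is 98 days after the start; 98 ÷ 5 = 19 remainder 3. Last occurrence in the window: #20 on July 30, 2071.
Occurrences #4 through #20: 17 in total.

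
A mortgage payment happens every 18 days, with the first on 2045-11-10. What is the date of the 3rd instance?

The 3rd occurrence is 2 intervals after the first: 2 × 18 = 36 days after 2045-11-10.
November has 30 days — 20 days to the end of November leaves 16.
16 days into December → 2045-12-16.

2045-12-16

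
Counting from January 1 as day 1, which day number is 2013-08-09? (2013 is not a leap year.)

221

Days in months before August: 31 + 28 + 31 + 30 + 31 + 30 + 31 = 212.
Plus 9 days into August → day 221.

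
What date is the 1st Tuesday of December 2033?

6 December 2033

The first Tuesday of December 2033 is December 6.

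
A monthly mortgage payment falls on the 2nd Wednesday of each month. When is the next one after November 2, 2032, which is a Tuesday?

November 10, 2032

November 2032 starts on a Monday; its first Wednesday is the 3rd, so the 2nd Wednesday is the 10th — November 10, 2032.
November 10, 2032 is after November 2, 2032, so that is the next one.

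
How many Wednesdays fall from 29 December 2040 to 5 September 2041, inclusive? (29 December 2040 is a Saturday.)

29 December 2040 is a Saturday; the first Wednesday on or after it is 2 January 2041 (4 days later).
From 2 January 2041 to 5 September 2041: 29 + 28 + 31 + 30 + 31 + 30 + 31 + 31 + 5 = 246 days (rest of January, February, March, April, May, June, July, August, September).
246 ÷ 7 = 35 full weeks with remainder 1, so 35 more Wednesdays after the first → 36.

36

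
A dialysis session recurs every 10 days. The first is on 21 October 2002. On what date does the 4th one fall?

The 4th occurrence is 3 intervals after the first: 3 × 10 = 30 days after 21 October 2002.
October has 31 days — 10 days to the end of October leaves 20.
20 days into November → 20 November 2002.

20 November 2002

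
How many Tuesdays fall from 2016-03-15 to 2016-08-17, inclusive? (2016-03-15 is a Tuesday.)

2016-03-15 is a Tuesday; the first Tuesday on or after it is 2016-03-15.
From 2016-03-15 to 2016-08-17: 16 + 30 + 31 + 30 + 31 + 17 = 155 days (rest of March, April, May, June, July, August).
155 ÷ 7 = 22 full weeks with remainder 1, so 22 more Tuesdays after the first → 23.

23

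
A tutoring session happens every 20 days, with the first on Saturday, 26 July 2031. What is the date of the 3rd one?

4 September 2031

The 3rd occurrence is 2 intervals after the first: 2 × 20 = 40 days after 26 July 2031.
July has 31 days — 5 days to the end of July leaves 35.
August has 31 days (4 left).
4 days into September → 4 September 2031.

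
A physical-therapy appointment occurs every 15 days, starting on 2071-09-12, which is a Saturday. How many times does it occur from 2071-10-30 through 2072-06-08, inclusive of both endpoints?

Occurrences land 15·i days after 2071-09-12 for i = 0, 1, 2, …
2071-10-30 is 48 days after the start; 48 ÷ 15 = 3 remainder 3; since the remainder is 3, round up to i = 4. First occurrence in the window: #5 on 2071-11-11 (4×15 = 60 days in).
2072-06-08 is 270 days after the start; 270 ÷ 15 = 18 remainder 0. Last occurrence in the window: #19 on 2072-06-08.
Occurrences #5 through #19: 15 in total.

15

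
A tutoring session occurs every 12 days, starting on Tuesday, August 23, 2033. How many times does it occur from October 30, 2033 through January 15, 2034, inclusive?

Occurrences land 12·i days after August 23, 2033 for i = 0, 1, 2, …
October 30, 2033 is 68 days after the start; 68 ÷ 12 = 5 remainder 8; since the remainder is 8, round up to i = 6. First occurrence in the window: #7 on November 3, 2033 (6×12 = 72 days in).
January 15, 2034 is 145 days after the start; 145 ÷ 12 = 12 remainder 1. Last occurrence in the window: #13 on January 14, 2034.
Occurrences #7 through #13: 7 in total.

7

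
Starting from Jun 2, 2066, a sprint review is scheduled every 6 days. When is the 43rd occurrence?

Feb 9, 2067

The 43rd occurrence is 42 intervals after the first: 42 × 6 = 252 days after Jun 2, 2066.
Jun has 30 days — 28 days to the end of Jun leaves 224.
Jul has 31 days (193 left).
Aug has 31 days (162 left).
Sep has 30 days (132 left).
Oct has 31 days (101 left).
Nov has 30 days (71 left).
Dec has 31 days (40 left).
Jan has 31 days (9 left).
9 days into Feb → Feb 9, 2067.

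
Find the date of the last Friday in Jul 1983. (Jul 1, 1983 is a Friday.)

Jul 29, 1983

Jul 1983 begins on a Friday, so the first Friday is Jul 1.
Jul 1983 has 31 days. Adding weeks: 1, 8, 15, 22, 29 — the last one ≤ 31 is the 29th.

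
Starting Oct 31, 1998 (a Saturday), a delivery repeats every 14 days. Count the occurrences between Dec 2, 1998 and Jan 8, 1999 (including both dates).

2

Occurrences land 14·i days after Oct 31, 1998 for i = 0, 1, 2, …
Dec 2, 1998 is 32 days after the start; 32 ÷ 14 = 2 remainder 4; since the remainder is 4, round up to i = 3. First occurrence in the window: #4 on Dec 12, 1998 (3×14 = 42 days in).
Jan 8, 1999 is 69 days after the start; 69 ÷ 14 = 4 remainder 13. Last occurrence in the window: #5 on Dec 26, 1998.
Occurrences #4 through #5: 2 in total.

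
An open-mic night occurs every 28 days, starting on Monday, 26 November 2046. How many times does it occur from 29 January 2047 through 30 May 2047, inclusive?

Occurrences land 28·i days after 26 November 2046 for i = 0, 1, 2, …
29 January 2047 is 64 days after the start; 64 ÷ 28 = 2 remainder 8; since the remainder is 8, round up to i = 3. First occurrence in the window: #4 on 18 February 2047 (3×28 = 84 days in).
30 May 2047 is 185 days after the start; 185 ÷ 28 = 6 remainder 17. Last occurrence in the window: #7 on 13 May 2047.
Occurrences #4 through #7: 4 in total.

4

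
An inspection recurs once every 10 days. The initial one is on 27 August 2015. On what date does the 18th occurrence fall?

13 February 2016

The 18th occurrence is 17 intervals after the first: 17 × 10 = 170 days after 27 August 2015.
August has 31 days — 4 days to the end of August leaves 166.
September has 30 days (136 left).
October has 31 days (105 left).
November has 30 days (75 left).
December has 31 days (44 left).
January has 31 days (13 left).
13 days into February → 13 February 2016.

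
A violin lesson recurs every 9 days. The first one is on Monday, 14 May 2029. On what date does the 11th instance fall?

12 August 2029

The 11th occurrence is 10 intervals after the first: 10 × 9 = 90 days after 14 May 2029.
May has 31 days — 17 days to the end of May leaves 73.
June has 30 days (43 left).
July has 31 days (12 left).
12 days into August → 12 August 2029.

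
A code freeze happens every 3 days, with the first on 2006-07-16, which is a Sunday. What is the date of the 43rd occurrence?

The 43rd occurrence is 42 intervals after the first: 42 × 3 = 126 days after 2006-07-16.
July has 31 days — 15 days to the end of July leaves 111.
August has 31 days (80 left).
September has 30 days (50 left).
October has 31 days (19 left).
19 days into November → 2006-11-19.

2006-11-19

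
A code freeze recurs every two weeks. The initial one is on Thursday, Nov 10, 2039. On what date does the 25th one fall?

Oct 11, 2040

The 25th occurrence is 24 intervals after the first: 24 × 14 = 336 days after Nov 10, 2039.
Nov has 30 days — 20 days to the end of Nov leaves 316.
Dec has 31 days (285 left).
Jan has 31 days (254 left).
Feb has 29 days (225 left).
Mar has 31 days (194 left).
Apr has 30 days (164 left).
May has 31 days (133 left).
Jun has 30 days (103 left).
Jul has 31 days (72 left).
Aug has 31 days (41 left).
Sep has 30 days (11 left).
11 days into Oct → Oct 11, 2040.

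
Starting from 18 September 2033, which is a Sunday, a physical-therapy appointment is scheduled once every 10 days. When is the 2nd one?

The 2nd occurrence is 1 interval after the first: 1 × 10 = 10 days after 18 September 2033.
10 days later is 28 September 2033.

28 September 2033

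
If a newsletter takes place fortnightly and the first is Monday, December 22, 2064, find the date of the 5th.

February 16, 2065

The 5th occurrence is 4 intervals after the first: 4 × 14 = 56 days after December 22, 2064.
December has 31 days — 9 days to the end of December leaves 47.
January has 31 days (16 left).
16 days into February → February 16, 2065.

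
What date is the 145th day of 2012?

January has 31 days (145 − 31 = 114 remain).
February has 29 days (114 − 29 = 85 remain).
March has 31 days (85 − 31 = 54 remain).
April has 30 days (54 − 30 = 24 remain).
24 into May → May 24.

May 24, 2012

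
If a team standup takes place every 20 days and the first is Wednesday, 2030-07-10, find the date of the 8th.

The 8th occurrence is 7 intervals after the first: 7 × 20 = 140 days after 2030-07-10.
July has 31 days — 21 days to the end of July leaves 119.
August has 31 days (88 left).
September has 30 days (58 left).
October has 31 days (27 left).
27 days into November → 2030-11-27.

2030-11-27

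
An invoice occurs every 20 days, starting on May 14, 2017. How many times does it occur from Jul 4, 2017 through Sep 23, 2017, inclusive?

4

Occurrences land 20·i days after May 14, 2017 for i = 0, 1, 2, …
Jul 4, 2017 is 51 days after the start; 51 ÷ 20 = 2 remainder 11; since the remainder is 11, round up to i = 3. First occurrence in the window: #4 on Jul 13, 2017 (3×20 = 60 days in).
Sep 23, 2017 is 132 days after the start; 132 ÷ 20 = 6 remainder 12. Last occurrence in the window: #7 on Sep 11, 2017.
Occurrences #4 through #7: 4 in total.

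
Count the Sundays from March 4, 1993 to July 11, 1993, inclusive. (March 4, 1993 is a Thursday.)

March 4, 1993 is a Thursday; the first Sunday on or after it is March 7, 1993 (3 days later).
From March 7, 1993 to July 11, 1993: 24 + 30 + 31 + 30 + 11 = 126 days (rest of March, April, May, June, July).
126 ÷ 7 = 18 full weeks with remainder 0, so 18 more Sundays after the first → 19.

19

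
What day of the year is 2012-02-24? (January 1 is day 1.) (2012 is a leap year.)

55

Days in months before February: 31 = 31.
Plus 24 days into February → day 55.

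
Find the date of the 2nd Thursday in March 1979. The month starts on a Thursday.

8 March 1979

March 1979 begins on a Thursday, so the first Thursday is March 1.
The 2nd Thursday is 1 weeks later: 1 + 7 = 8.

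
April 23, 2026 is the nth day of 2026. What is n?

113

Days in months before April: 31 + 28 + 31 = 90.
Plus 23 days into April → day 113.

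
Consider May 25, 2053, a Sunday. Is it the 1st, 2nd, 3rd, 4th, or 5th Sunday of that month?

Day 25 falls in week ⌈25/7⌉ of the month.
Days 1–7 hold the 1st Sunday, 8–14 the 2nd, 15–21 the 3rd, 22–28 the 4th, 29–31 the 5th.
25 is in the range for the 4th.

4th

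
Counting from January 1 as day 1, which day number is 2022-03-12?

71

Days in months before March: 31 + 28 = 59.
Plus 12 days into March → day 71.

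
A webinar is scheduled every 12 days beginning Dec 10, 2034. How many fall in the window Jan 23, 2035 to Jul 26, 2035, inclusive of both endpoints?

Occurrences land 12·i days after Dec 10, 2034 for i = 0, 1, 2, …
Jan 23, 2035 is 44 days after the start; 44 ÷ 12 = 3 remainder 8; since the remainder is 8, round up to i = 4. First occurrence in the window: #5 on Jan 27, 2035 (4×12 = 48 days in).
Jul 26, 2035 is 228 days after the start; 228 ÷ 12 = 19 remainder 0. Last occurrence in the window: #20 on Jul 26, 2035.
Occurrences #5 through #20: 16 in total.

16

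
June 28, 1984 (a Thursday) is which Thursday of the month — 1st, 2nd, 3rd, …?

4th

Day 28 falls in week ⌈28/7⌉ of the month.
Days 1–7 hold the 1st Thursday, 8–14 the 2nd, 15–21 the 3rd, 22–28 the 4th, 29–31 the 5th.
28 is in the range for the 4th.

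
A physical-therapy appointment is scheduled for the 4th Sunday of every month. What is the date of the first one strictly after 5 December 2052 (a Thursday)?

December 2052 starts on a Sunday; its first Sunday is the 1st, so the 4th Sunday is the 22nd — 22 December 2052.
22 December 2052 is after 5 December 2052, so that is the next one.

22 December 2052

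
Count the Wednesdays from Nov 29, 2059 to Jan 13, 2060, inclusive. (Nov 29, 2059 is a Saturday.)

6

Nov 29, 2059 is a Saturday; the first Wednesday on or after it is Dec 3, 2059 (4 days later).
From Dec 3, 2059 to Jan 13, 2060: 28 + 13 = 41 days (rest of Dec, Jan).
41 ÷ 7 = 5 full weeks with remainder 6, so 5 more Wednesdays after the first → 6.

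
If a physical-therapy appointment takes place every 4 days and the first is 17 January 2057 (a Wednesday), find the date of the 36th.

The 36th occurrence is 35 intervals after the first: 35 × 4 = 140 days after 17 January 2057.
January has 31 days — 14 days to the end of January leaves 126.
February has 28 days (98 left).
March has 31 days (67 left).
April has 30 days (37 left).
May has 31 days (6 left).
6 days into June → 6 June 2057.

6 June 2057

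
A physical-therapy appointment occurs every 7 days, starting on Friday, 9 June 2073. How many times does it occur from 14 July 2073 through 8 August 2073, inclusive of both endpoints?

Occurrences land 7·i days after 9 June 2073 for i = 0, 1, 2, …
14 July 2073 is 35 days after the start; 35 ÷ 7 = 5 remainder 0. First occurrence in the window: #6 on 14 July 2073 (5×7 = 35 days in).
8 August 2073 is 60 days after the start; 60 ÷ 7 = 8 remainder 4. Last occurrence in the window: #9 on 4 August 2073.
Occurrences #6 through #9: 4 in total.

4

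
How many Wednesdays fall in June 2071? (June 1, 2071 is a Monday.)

June 1, 2071 is a Monday; the first Wednesday on or after it is June 3, 2071 (2 days later).
From June 3, 2071 to June 30, 2071 is 30 − 3 = 27 days.
27 ÷ 7 = 3 full weeks with remainder 6, so 3 more Wednesdays after the first → 4.

4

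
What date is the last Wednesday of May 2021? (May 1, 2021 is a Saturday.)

May 2021 begins on a Saturday, so the first Wednesday is May 5 (4 days later).
May 2021 has 31 days. Adding weeks: 5, 12, 19, 26 — the last one ≤ 31 is the 26th.

2021-05-26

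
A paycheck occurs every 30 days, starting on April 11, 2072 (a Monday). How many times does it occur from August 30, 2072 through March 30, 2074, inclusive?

19

Occurrences land 30·i days after April 11, 2072 for i = 0, 1, 2, …
August 30, 2072 is 141 days after the start; 141 ÷ 30 = 4 remainder 21; since the remainder is 21, round up to i = 5. First occurrence in the window: #6 on September 8, 2072 (5×30 = 150 days in).
March 30, 2074 is 718 days after the start; 718 ÷ 30 = 23 remainder 28. Last occurrence in the window: #24 on March 2, 2074.
Occurrences #6 through #24: 19 in total.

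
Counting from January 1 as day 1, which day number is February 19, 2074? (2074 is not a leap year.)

50

Days in months before February: 31 = 31.
Plus 19 days into February → day 50.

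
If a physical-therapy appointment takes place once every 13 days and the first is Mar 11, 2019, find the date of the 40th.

The 40th occurrence is 39 intervals after the first: 39 × 13 = 507 days after Mar 11, 2019.
Mar has 31 days — 20 days to the end of Mar leaves 487.
From end of Mar to end of 2019 is 275 days (212 left).
Jan has 31 days (181 left).
Feb has 29 days (152 left).
Mar has 31 days (121 left).
Apr has 30 days (91 left).
May has 31 days (60 left).
Jun has 30 days (30 left).
30 days into Jul → Jul 30, 2020.

Jul 30, 2020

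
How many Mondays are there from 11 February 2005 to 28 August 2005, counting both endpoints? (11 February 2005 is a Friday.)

28

11 February 2005 is a Friday; the first Monday on or after it is 14 February 2005 (3 days later).
From 14 February 2005 to 28 August 2005: 14 + 31 + 30 + 31 + 30 + 31 + 28 = 195 days (rest of February, March, April, May, June, July, August).
195 ÷ 7 = 27 full weeks with remainder 6, so 27 more Mondays after the first → 28.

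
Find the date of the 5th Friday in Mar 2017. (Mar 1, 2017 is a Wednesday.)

Mar 31, 2017

Mar 2017 begins on a Wednesday, so the first Friday is Mar 3 (2 days later).
The 5th Friday is 4 weeks later: 3 + 28 = 31.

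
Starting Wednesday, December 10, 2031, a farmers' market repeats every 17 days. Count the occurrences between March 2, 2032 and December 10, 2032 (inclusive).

Occurrences land 17·i days after December 10, 2031 for i = 0, 1, 2, …
March 2, 2032 is 83 days after the start; 83 ÷ 17 = 4 remainder 15; since the remainder is 15, round up to i = 5. First occurrence in the window: #6 on March 4, 2032 (5×17 = 85 days in).
December 10, 2032 is 366 days after the start; 366 ÷ 17 = 21 remainder 9. Last occurrence in the window: #22 on December 1, 2032.
Occurrences #6 through #22: 17 in total.

17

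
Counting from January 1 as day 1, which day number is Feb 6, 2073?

Days in months before Feb: 31 = 31.
Plus 6 days into Feb → day 37.

37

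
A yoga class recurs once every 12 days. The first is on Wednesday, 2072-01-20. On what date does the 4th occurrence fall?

2072-02-25

The 4th occurrence is 3 intervals after the first: 3 × 12 = 36 days after 2072-01-20.
January has 31 days — 11 days to the end of January leaves 25.
25 days into February → 2072-02-25.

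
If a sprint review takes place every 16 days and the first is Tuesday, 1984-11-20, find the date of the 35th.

1986-05-18

The 35th occurrence is 34 intervals after the first: 34 × 16 = 544 days after 1984-11-20.
November has 30 days — 10 days to the end of November leaves 534.
From end of November to end of 1984 is 31 days (503 left).
1985 has 365 days (138 left).
January has 31 days (107 left).
February has 28 days (79 left).
March has 31 days (48 left).
April has 30 days (18 left).
18 days into May → 1986-05-18.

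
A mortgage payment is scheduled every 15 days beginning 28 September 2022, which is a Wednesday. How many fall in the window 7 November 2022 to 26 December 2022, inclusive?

3

Occurrences land 15·i days after 28 September 2022 for i = 0, 1, 2, …
7 November 2022 is 40 days after the start; 40 ÷ 15 = 2 remainder 10; since the remainder is 10, round up to i = 3. First occurrence in the window: #4 on 12 November 2022 (3×15 = 45 days in).
26 December 2022 is 89 days after the start; 89 ÷ 15 = 5 remainder 14. Last occurrence in the window: #6 on 12 December 2022.
Occurrences #4 through #6: 3 in total.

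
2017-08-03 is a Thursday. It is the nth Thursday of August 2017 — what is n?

Day 3 falls in week ⌈3/7⌉ of the month.
Days 1–7 hold the 1st Thursday, 8–14 the 2nd, 15–21 the 3rd, 22–28 the 4th, 29–31 the 5th.
3 is in the range for the 1st.

1st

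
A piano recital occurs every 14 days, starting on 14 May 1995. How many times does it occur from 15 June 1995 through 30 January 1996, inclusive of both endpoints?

16

Occurrences land 14·i days after 14 May 1995 for i = 0, 1, 2, …
15 June 1995 is 32 days after the start; 32 ÷ 14 = 2 remainder 4; since the remainder is 4, round up to i = 3. First occurrence in the window: #4 on 25 June 1995 (3×14 = 42 days in).
30 January 1996 is 261 days after the start; 261 ÷ 14 = 18 remainder 9. Last occurrence in the window: #19 on 21 January 1996.
Occurrences #4 through #19: 16 in total.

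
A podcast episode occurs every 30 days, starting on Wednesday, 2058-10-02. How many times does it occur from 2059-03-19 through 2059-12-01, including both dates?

9

Occurrences land 30·i days after 2058-10-02 for i = 0, 1, 2, …
2059-03-19 is 168 days after the start; 168 ÷ 30 = 5 remainder 18; since the remainder is 18, round up to i = 6. First occurrence in the window: #7 on 2059-03-31 (6×30 = 180 days in).
2059-12-01 is 425 days after the start; 425 ÷ 30 = 14 remainder 5. Last occurrence in the window: #15 on 2059-11-26.
Occurrences #7 through #15: 9 in total.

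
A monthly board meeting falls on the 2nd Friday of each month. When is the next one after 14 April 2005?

13 May 2005

April 2005 starts on a Friday; its first Friday is the 1st, so the 2nd Friday is the 8th — 8 April 2005.
That is not after 14 April 2005, so look at May 2005.
May 2005 starts on a Sunday; its first Friday is the 6th, so the 2nd Friday is the 13th — 13 May 2005.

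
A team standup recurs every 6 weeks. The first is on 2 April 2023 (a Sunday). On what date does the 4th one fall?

The 4th occurrence is 3 intervals after the first: 3 × 42 = 126 days after 2 April 2023.
April has 30 days — 28 days to the end of April leaves 98.
May has 31 days (67 left).
June has 30 days (37 left).
July has 31 days (6 left).
6 days into August → 6 August 2023.

6 August 2023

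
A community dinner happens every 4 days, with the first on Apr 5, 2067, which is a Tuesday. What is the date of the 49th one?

The 49th occurrence is 48 intervals after the first: 48 × 4 = 192 days after Apr 5, 2067.
Apr has 30 days — 25 days to the end of Apr leaves 167.
May has 31 days (136 left).
Jun has 30 days (106 left).
Jul has 31 days (75 left).
Aug has 31 days (44 left).
Sep has 30 days (14 left).
14 days into Oct → Oct 14, 2067.

Oct 14, 2067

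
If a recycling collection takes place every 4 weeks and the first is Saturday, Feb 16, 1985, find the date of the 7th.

Aug 3, 1985

The 7th occurrence is 6 intervals after the first: 6 × 28 = 168 days after Feb 16, 1985.
Feb has 28 days — 12 days to the end of Feb leaves 156.
Mar has 31 days (125 left).
Apr has 30 days (95 left).
May has 31 days (64 left).
Jun has 30 days (34 left).
Jul has 31 days (3 left).
3 days into Aug → Aug 3, 1985.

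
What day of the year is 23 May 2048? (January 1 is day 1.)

144

Days in months before May: 31 + 29 + 31 + 30 = 121.
Plus 23 days into May → day 144.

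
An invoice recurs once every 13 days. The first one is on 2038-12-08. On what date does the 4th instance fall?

2039-01-16

The 4th occurrence is 3 intervals after the first: 3 × 13 = 39 days after 2038-12-08.
December has 31 days — 23 days to the end of December leaves 16.
16 days into January → 2039-01-16.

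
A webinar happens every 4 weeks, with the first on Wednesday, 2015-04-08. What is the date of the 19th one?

2016-08-24

The 19th occurrence is 18 intervals after the first: 18 × 28 = 504 days after 2015-04-08.
April has 30 days — 22 days to the end of April leaves 482.
From end of April to end of 2015 is 245 days (237 left).
January has 31 days (206 left).
February has 29 days (177 left).
March has 31 days (146 left).
April has 30 days (116 left).
May has 31 days (85 left).
June has 30 days (55 left).
July has 31 days (24 left).
24 days into August → 2016-08-24.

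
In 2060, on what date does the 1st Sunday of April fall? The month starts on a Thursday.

April 4, 2060

April 2060 begins on a Thursday, so the first Sunday is April 4 (3 days later).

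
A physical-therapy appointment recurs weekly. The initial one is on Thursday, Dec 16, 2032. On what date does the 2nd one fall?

Dec 23, 2032

The 2nd occurrence is 1 interval after the first: 1 × 7 = 7 days after Dec 16, 2032.
7 days later is Dec 23, 2032.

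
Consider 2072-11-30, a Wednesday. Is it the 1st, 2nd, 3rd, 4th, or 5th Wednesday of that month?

Day 30 falls in week ⌈30/7⌉ of the month.
Days 1–7 hold the 1st Wednesday, 8–14 the 2nd, 15–21 the 3rd, 22–28 the 4th, 29–31 the 5th.
30 is in the range for the 5th.

5th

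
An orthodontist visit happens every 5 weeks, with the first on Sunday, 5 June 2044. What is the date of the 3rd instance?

The 3rd occurrence is 2 intervals after the first: 2 × 35 = 70 days after 5 June 2044.
June has 30 days — 25 days to the end of June leaves 45.
July has 31 days (14 left).
14 days into August → 14 August 2044.

14 August 2044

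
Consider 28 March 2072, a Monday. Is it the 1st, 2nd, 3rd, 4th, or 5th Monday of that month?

Day 28 falls in week ⌈28/7⌉ of the month.
Days 1–7 hold the 1st Monday, 8–14 the 2nd, 15–21 the 3rd, 22–28 the 4th, 29–31 the 5th.
28 is in the range for the 4th.

4th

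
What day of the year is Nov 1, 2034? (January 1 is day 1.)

Days in months before Nov: 31 + 28 + 31 + 30 + 31 + 30 + 31 + 31 + 30 + 31 = 304.
Plus 1 day into Nov → day 305.

305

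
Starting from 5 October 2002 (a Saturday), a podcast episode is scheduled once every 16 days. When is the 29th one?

27 December 2003

The 29th occurrence is 28 intervals after the first: 28 × 16 = 448 days after 5 October 2002.
October has 31 days — 26 days to the end of October leaves 422.
From end of October to end of 2002 is 61 days (361 left).
January has 31 days (330 left).
February has 28 days (302 left).
March has 31 days (271 left).
April has 30 days (241 left).
May has 31 days (210 left).
June has 30 days (180 left).
July has 31 days (149 left).
August has 31 days (118 left).
September has 30 days (88 left).
October has 31 days (57 left).
November has 30 days (27 left).
27 days into December → 27 December 2003.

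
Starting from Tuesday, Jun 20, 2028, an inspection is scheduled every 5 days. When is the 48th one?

Feb 10, 2029

The 48th occurrence is 47 intervals after the first: 47 × 5 = 235 days after Jun 20, 2028.
Jun has 30 days — 10 days to the end of Jun leaves 225.
Jul has 31 days (194 left).
Aug has 31 days (163 left).
Sep has 30 days (133 left).
Oct has 31 days (102 left).
Nov has 30 days (72 left).
Dec has 31 days (41 left).
Jan has 31 days (10 left).
10 days into Feb → Feb 10, 2029.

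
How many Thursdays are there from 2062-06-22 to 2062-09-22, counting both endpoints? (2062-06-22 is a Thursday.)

14

2062-06-22 is a Thursday; the first Thursday on or after it is 2062-06-22.
From 2062-06-22 to 2062-09-22: 8 + 31 + 31 + 22 = 92 days (rest of June, July, August, September).
92 ÷ 7 = 13 full weeks with remainder 1, so 13 more Thursdays after the first → 14.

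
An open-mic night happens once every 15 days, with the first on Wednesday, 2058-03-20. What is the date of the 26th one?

The 26th occurrence is 25 intervals after the first: 25 × 15 = 375 days after 2058-03-20.
March has 31 days — 11 days to the end of March leaves 364.
April has 30 days (334 left).
May has 31 days (303 left).
June has 30 days (273 left).
July has 31 days (242 left).
August has 31 days (211 left).
September has 30 days (181 left).
October has 31 days (150 left).
November has 30 days (120 left).
December has 31 days (89 left).
January has 31 days (58 left).
February has 28 days (30 left).
30 days into March → 2059-03-30.

2059-03-30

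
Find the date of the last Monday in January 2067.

The first Monday of January 2067 is January 3.
January 2067 has 31 days. Adding weeks: 3, 10, 17, 24, 31 — the last one ≤ 31 is the 31st.

2067-01-31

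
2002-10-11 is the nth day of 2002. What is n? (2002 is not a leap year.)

Days in months before October: 31 + 28 + 31 + 30 + 31 + 30 + 31 + 31 + 30 = 273.
Plus 11 days into October → day 284.

284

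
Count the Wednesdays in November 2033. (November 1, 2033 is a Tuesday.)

November 1, 2033 is a Tuesday; the first Wednesday on or after it is November 2, 2033 (1 day later).
From November 2, 2033 to November 30, 2033 is 30 − 2 = 28 days.
28 ÷ 7 = 4 full weeks with remainder 0, so 4 more Wednesdays after the first → 5.

5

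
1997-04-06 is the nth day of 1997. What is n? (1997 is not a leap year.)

Days in months before April: 31 + 28 + 31 = 90.
Plus 6 days into April → day 96.

96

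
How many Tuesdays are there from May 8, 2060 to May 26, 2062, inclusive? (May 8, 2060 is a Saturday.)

107

May 8, 2060 is a Saturday; the first Tuesday on or after it is May 11, 2060 (3 days later).
From May 11, 2060 to May 26, 2062: 234 + 365 + 146 = 745 days (rest of 2060, 2061, to May 26, 2062 in 2062).
745 ÷ 7 = 106 full weeks with remainder 3, so 106 more Tuesdays after the first → 107.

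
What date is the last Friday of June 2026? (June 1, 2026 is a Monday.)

June 2026 begins on a Monday, so the first Friday is June 5 (4 days later).
June 2026 has 30 days. Adding weeks: 5, 12, 19, 26 — the last one ≤ 30 is the 26th.

2026-06-26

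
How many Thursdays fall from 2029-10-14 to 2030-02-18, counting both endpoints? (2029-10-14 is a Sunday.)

18

2029-10-14 is a Sunday; the first Thursday on or after it is 2029-10-18 (4 days later).
From 2029-10-18 to 2030-02-18: 13 + 30 + 31 + 31 + 18 = 123 days (rest of October, November, December, January, February).
123 ÷ 7 = 17 full weeks with remainder 4, so 17 more Thursdays after the first → 18.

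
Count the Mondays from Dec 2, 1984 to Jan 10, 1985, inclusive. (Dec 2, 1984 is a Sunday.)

Dec 2, 1984 is a Sunday; the first Monday on or after it is Dec 3, 1984 (1 day later).
From Dec 3, 1984 to Jan 10, 1985: 28 + 10 = 38 days (rest of Dec, Jan).
38 ÷ 7 = 5 full weeks with remainder 3, so 5 more Mondays after the first → 6.

6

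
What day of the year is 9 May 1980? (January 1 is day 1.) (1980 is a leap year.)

130

Days in months before May: 31 + 29 + 31 + 30 = 121.
Plus 9 days into May → day 130.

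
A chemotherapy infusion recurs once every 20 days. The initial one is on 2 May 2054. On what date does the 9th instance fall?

9 October 2054

The 9th occurrence is 8 intervals after the first: 8 × 20 = 160 days after 2 May 2054.
May has 31 days — 29 days to the end of May leaves 131.
June has 30 days (101 left).
July has 31 days (70 left).
August has 31 days (39 left).
September has 30 days (9 left).
9 days into October → 9 October 2054.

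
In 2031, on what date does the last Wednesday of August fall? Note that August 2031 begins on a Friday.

August 2031 begins on a Friday, so the first Wednesday is August 6 (5 days later).
August 2031 has 31 days. Adding weeks: 6, 13, 20, 27 — the last one ≤ 31 is the 27th.

2031-08-27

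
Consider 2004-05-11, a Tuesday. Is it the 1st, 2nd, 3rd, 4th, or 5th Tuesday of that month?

Day 11 falls in week ⌈11/7⌉ of the month.
Days 1–7 hold the 1st Tuesday, 8–14 the 2nd, 15–21 the 3rd, 22–28 the 4th, 29–31 the 5th.
11 is in the range for the 2nd.

2nd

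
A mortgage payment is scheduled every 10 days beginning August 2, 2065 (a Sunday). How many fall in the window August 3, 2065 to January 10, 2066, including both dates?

Occurrences land 10·i days after August 2, 2065 for i = 0, 1, 2, …
August 3, 2065 is 1 day after the start; 1 ÷ 10 = 0 remainder 1; since the remainder is 1, round up to i = 1. First occurrence in the window: #2 on August 12, 2065 (1×10 = 10 days in).
January 10, 2066 is 161 days after the start; 161 ÷ 10 = 16 remainder 1. Last occurrence in the window: #17 on January 9, 2066.
Occurrences #2 through #17: 16 in total.

16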